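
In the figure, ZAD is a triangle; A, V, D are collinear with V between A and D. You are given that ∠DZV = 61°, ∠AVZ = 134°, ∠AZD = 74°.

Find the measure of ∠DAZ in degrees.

1. ∠DVZ = 46°  [linear pair at V on AD]
2. ∠VDZ = 73°  [△ZVD]
3. ∠ADZ = 73°  [V on ray DA]
4. ∠DAZ = 33°  [△ZAD]

∠DAZ = 33°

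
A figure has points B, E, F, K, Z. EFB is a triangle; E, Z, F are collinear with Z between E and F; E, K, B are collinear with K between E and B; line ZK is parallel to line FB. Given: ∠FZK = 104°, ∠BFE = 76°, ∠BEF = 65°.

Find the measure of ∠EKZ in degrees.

∠EKZ = 39°

1. ∠EZK = 76°  [linear pair at Z on EF]
2. ∠KEZ = 65°  [Z on EF, K on EB]
3. ∠EKZ = 39°  [△EZK]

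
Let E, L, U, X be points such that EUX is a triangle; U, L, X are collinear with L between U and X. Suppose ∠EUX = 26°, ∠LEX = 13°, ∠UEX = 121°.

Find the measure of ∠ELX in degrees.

1. ∠EXU = 33°  [△EUX]
2. ∠EXL = 33°  [L on ray XU]
3. ∠ELX = 134°  [△ELX]

∠ELX = 134°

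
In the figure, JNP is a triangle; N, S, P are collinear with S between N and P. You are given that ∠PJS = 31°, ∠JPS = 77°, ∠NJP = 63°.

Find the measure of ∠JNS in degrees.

1. ∠JPN = 77°  [S on ray PN]
2. ∠JNP = 40°  [△JNP]
3. ∠JNS = 40°  [S on ray NP]

∠JNS = 40°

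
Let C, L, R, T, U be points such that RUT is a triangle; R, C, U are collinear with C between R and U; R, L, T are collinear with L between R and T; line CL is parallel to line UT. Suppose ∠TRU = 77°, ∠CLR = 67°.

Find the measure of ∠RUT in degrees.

∠RUT = 36°

1. ∠CRL = 77°  [C on RU, L on RT]
2. ∠LCR = 36°  [△RCL]
3. ∠RUT = 36°  [CL∥UT, corresponding at C]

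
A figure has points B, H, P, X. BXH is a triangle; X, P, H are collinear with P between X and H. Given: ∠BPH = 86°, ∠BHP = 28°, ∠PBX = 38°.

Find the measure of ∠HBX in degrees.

∠HBX = 104°

1. ∠BPX = 94°  [linear pair at P on XH]
2. ∠BHX = 28°  [P on ray HX]
3. ∠BXP = 48°  [△BXP]
4. ∠BXH = 48°  [P on ray XH]
5. ∠HBX = 104°  [△BXH]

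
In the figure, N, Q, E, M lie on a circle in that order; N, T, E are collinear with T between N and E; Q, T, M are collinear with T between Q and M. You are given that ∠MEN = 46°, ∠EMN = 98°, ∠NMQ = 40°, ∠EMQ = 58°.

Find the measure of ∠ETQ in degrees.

∠ETQ = 104°

1. ∠ENM = 36°  [△NEM]
2. ∠NEQ = 40°  [same arc NQ]
3. ∠EQM = 36°  [same arc EM]
4. ∠ETQ = 104°  [△QTE]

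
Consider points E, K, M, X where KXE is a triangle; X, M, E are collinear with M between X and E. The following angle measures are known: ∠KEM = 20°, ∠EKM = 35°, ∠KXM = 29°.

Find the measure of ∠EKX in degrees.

∠EKX = 131°

1. ∠KEX = 20°  [M on ray EX]
2. ∠EXK = 29°  [M on ray XE]
3. ∠EKX = 131°  [△KXE]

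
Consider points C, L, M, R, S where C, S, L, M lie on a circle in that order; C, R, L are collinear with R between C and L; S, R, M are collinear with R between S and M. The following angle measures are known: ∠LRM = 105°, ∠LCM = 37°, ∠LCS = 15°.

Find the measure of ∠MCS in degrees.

∠MCS = 52°

1. ∠CRS = 105°  [vertical angles at R]
2. ∠CRM = 75°  [linear pair at R on CL]
3. ∠CMS = 68°  [△CRM]
4. ∠CSM = 60°  [△CRS]
5. ∠MCS = 52°  [△CSM]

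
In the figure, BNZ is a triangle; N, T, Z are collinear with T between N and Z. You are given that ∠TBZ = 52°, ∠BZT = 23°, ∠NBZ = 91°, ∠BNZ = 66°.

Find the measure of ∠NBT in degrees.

1. ∠BTZ = 105°  [△BTZ]
2. ∠BNT = 66°  [T on ray NZ]
3. ∠BTN = 75°  [linear pair at T on NZ]
4. ∠NBT = 39°  [△BNT]

∠NBT = 39°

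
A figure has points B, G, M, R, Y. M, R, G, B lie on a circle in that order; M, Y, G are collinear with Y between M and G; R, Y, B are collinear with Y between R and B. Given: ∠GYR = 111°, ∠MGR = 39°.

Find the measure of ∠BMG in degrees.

∠BMG = 30°

1. ∠BYM = 111°  [vertical angles at Y]
2. ∠MBR = 39°  [same arc MR]
3. ∠BMG = 30°  [△MYB]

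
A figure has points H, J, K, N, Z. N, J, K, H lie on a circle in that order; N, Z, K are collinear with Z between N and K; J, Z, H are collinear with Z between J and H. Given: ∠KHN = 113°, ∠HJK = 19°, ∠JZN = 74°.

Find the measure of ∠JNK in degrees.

1. ∠HNK = 19°  [same arc KH]
2. ∠HZK = 74°  [vertical angles at Z]
3. ∠HKN = 48°  [△NKH]
4. ∠JHK = 58°  [△KZH]
5. ∠JNK = 58°  [same arc JK]

∠JNK = 58°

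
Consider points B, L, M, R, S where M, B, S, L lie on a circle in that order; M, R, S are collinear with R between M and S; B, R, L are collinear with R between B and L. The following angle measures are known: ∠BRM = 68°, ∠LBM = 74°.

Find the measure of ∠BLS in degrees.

1. ∠LRS = 68°  [vertical angles at R]
2. ∠LSM = 74°  [same arc ML]
3. ∠BLS = 38°  [△SRL]

∠BLS = 38°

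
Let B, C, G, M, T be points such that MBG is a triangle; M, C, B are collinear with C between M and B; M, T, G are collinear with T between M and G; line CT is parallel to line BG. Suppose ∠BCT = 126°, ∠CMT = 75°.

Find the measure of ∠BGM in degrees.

1. ∠MCT = 54°  [linear pair at C on MB]
2. ∠CTM = 51°  [△MCT]
3. ∠BGM = 51°  [CT∥BG, corresponding at T]

∠BGM = 51°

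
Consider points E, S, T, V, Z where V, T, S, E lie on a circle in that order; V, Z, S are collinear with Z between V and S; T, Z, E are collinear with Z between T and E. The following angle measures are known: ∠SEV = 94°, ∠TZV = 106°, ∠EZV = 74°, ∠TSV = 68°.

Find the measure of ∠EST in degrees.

∠EST = 116°

1. ∠STV = 86°  [cyclic VTSE, opposite ∠T+∠E]
2. ∠SZT = 74°  [linear pair at Z on VS]
3. ∠SVT = 26°  [△VTS]
4. ∠ETS = 38°  [△TZS]
5. ∠SET = 26°  [same arc TS]
6. ∠EST = 116°  [△TSE]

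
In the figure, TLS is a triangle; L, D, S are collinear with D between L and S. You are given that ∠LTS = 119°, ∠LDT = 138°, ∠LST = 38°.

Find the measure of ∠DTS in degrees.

∠DTS = 100°

1. ∠SDT = 42°  [linear pair at D on LS]
2. ∠DST = 38°  [D on ray SL]
3. ∠DTS = 100°  [△TDS]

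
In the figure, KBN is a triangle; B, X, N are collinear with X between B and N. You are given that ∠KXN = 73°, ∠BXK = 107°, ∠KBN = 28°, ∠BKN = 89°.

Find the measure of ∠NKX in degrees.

1. ∠BNK = 63°  [△KBN]
2. ∠KNX = 63°  [X on ray NB]
3. ∠NKX = 44°  [△KXN]

∠NKX = 44°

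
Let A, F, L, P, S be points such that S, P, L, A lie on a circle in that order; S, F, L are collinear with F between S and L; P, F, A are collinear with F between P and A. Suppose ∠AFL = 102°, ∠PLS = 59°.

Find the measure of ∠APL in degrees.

1. ∠PFS = 102°  [vertical angles at F]
2. ∠LFP = 78°  [linear pair at F on SL]
3. ∠APL = 43°  [△PFL]

∠APL = 43°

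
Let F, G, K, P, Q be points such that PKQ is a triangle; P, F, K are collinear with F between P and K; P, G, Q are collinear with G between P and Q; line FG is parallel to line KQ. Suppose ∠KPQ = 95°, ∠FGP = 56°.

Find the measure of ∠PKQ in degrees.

∠PKQ = 29°

1. ∠FPG = 95°  [F on PK, G on PQ]
2. ∠GFP = 29°  [△PFG]
3. ∠PKQ = 29°  [FG∥KQ, corresponding at F]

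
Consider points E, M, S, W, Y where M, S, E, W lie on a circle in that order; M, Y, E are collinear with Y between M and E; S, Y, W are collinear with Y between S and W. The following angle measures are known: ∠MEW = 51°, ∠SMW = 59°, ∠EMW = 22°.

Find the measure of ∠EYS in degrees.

1. ∠MSW = 51°  [same arc MW]
2. ∠MWS = 70°  [△MSW]
3. ∠ESW = 22°  [same arc EW]
4. ∠MES = 70°  [same arc MS]
5. ∠EYS = 88°  [△SYE]

∠EYS = 88°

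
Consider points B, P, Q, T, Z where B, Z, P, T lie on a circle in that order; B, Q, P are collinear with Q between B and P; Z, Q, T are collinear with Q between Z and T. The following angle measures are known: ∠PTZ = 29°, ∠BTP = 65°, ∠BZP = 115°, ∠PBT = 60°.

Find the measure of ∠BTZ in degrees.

1. ∠PBZ = 29°  [same arc ZP]
2. ∠BPZ = 36°  [△BZP]
3. ∠BTZ = 36°  [same arc BZ]

∠BTZ = 36°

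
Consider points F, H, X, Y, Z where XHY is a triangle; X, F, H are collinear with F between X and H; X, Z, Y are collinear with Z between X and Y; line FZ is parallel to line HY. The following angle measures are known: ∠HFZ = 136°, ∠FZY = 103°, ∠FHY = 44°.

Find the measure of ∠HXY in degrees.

∠HXY = 59°

1. ∠FZX = 77°  [linear pair at Z on XY]
2. ∠XHY = 44°  [F on ray HX]
3. ∠HYX = 77°  [FZ∥HY, corresponding at Z]
4. ∠HXY = 59°  [△XHY]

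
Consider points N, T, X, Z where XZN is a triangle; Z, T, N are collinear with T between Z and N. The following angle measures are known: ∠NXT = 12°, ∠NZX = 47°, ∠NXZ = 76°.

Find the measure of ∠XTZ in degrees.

1. ∠XNZ = 57°  [△XZN]
2. ∠TNX = 57°  [T on ray NZ]
3. ∠NTX = 111°  [△XTN]
4. ∠XTZ = 69°  [linear pair at T on ZN]

∠XTZ = 69°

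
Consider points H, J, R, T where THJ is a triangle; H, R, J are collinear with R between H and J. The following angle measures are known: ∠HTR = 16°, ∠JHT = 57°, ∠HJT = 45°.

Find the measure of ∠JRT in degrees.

∠JRT = 73°

1. ∠RHT = 57°  [R on ray HJ]
2. ∠HRT = 107°  [△THR]
3. ∠JRT = 73°  [linear pair at R on HJ]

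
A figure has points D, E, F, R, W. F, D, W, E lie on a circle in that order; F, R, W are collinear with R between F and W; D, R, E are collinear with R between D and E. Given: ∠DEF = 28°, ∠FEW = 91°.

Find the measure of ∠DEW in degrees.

∠DEW = 63°

1. ∠DWF = 28°  [same arc FD]
2. ∠FDW = 89°  [cyclic FDWE, opposite ∠D+∠E]
3. ∠DFW = 63°  [△FDW]
4. ∠DEW = 63°  [same arc DW]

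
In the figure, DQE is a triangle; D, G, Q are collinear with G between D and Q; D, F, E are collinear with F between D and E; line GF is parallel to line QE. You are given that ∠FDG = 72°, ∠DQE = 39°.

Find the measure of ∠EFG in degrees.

1. ∠EDQ = 72°  [G on DQ, F on DE]
2. ∠DEQ = 69°  [△DQE]
3. ∠DFG = 69°  [GF∥QE, corresponding at F]
4. ∠EFG = 111°  [linear pair at F on DE]

∠EFG = 111°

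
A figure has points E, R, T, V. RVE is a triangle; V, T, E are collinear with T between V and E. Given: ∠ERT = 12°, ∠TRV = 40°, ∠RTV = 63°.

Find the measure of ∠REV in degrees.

1. ∠ETR = 117°  [linear pair at T on VE]
2. ∠RET = 51°  [△RTE]
3. ∠REV = 51°  [T on ray EV]

∠REV = 51°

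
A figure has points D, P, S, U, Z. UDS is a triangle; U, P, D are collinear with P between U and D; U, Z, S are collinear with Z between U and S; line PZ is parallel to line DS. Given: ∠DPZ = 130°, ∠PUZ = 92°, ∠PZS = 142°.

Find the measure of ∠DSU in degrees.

1. ∠UPZ = 50°  [linear pair at P on UD]
2. ∠PZU = 38°  [△UPZ]
3. ∠DSU = 38°  [PZ∥DS, corresponding at Z]

∠DSU = 38°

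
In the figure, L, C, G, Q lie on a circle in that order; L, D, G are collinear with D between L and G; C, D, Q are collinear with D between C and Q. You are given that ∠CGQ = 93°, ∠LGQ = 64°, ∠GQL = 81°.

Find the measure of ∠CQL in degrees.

1. ∠CLQ = 87°  [cyclic LCGQ, opposite ∠L+∠G]
2. ∠LCQ = 64°  [same arc LQ]
3. ∠CQL = 29°  [△LCQ]

∠CQL = 29°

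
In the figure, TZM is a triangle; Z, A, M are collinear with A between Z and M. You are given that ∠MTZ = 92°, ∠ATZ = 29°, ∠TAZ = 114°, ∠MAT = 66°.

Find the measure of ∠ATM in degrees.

1. ∠AZT = 37°  [△TZA]
2. ∠MZT = 37°  [A on ray ZM]
3. ∠TMZ = 51°  [△TZM]
4. ∠AMT = 51°  [A on ray MZ]
5. ∠ATM = 63°  [△TAM]

∠ATM = 63°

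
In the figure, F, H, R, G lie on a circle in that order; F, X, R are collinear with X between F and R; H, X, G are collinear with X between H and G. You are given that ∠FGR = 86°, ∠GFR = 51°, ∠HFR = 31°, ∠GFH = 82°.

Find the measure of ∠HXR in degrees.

1. ∠FHR = 94°  [cyclic FHRG, opposite ∠H+∠G]
2. ∠GHR = 51°  [same arc RG]
3. ∠FRH = 55°  [△FHR]
4. ∠HXR = 74°  [△HXR]

∠HXR = 74°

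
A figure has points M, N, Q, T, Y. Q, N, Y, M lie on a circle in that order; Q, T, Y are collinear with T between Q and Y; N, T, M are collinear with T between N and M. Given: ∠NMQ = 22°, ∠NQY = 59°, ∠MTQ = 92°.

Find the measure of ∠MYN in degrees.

1. ∠NYQ = 22°  [same arc QN]
2. ∠NMY = 59°  [same arc NY]
3. ∠NTY = 92°  [vertical angles at T]
4. ∠MNY = 66°  [△NTY]
5. ∠MYN = 55°  [△NYM]

∠MYN = 55°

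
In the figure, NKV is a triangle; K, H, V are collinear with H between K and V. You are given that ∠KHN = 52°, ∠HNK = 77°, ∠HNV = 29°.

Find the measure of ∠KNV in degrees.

1. ∠HKN = 51°  [△NKH]
2. ∠NHV = 128°  [linear pair at H on KV]
3. ∠HVN = 23°  [△NHV]
4. ∠NKV = 51°  [H on ray KV]
5. ∠KVN = 23°  [H on ray VK]
6. ∠KNV = 106°  [△NKV]

∠KNV = 106°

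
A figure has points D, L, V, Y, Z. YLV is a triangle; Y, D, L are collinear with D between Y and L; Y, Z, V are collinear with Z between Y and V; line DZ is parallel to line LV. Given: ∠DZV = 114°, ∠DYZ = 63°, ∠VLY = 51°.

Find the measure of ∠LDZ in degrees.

∠LDZ = 129°

1. ∠DZY = 66°  [linear pair at Z on YV]
2. ∠YDZ = 51°  [△YDZ]
3. ∠LDZ = 129°  [linear pair at D on YL]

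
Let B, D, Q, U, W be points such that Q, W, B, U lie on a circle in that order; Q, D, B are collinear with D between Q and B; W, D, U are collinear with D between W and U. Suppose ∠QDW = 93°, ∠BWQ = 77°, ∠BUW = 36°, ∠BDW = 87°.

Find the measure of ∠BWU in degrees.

1. ∠BDU = 93°  [vertical angles at D]
2. ∠BUQ = 103°  [cyclic QWBU, opposite ∠W+∠U]
3. ∠QBU = 51°  [△BDU]
4. ∠BQU = 26°  [△QBU]
5. ∠BWU = 26°  [same arc BU]

∠BWU = 26°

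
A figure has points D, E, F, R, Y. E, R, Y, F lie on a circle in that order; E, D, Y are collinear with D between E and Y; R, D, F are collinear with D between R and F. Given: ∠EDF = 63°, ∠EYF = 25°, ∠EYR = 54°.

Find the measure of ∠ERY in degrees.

1. ∠RDY = 63°  [vertical angles at D]
2. ∠ERF = 25°  [same arc EF]
3. ∠EDR = 117°  [linear pair at D on EY]
4. ∠REY = 38°  [△EDR]
5. ∠ERY = 88°  [△ERY]

∠ERY = 88°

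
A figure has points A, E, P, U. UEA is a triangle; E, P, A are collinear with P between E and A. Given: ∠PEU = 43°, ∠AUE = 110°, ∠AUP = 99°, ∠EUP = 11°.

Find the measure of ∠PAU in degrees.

1. ∠AEU = 43°  [P on ray EA]
2. ∠EAU = 27°  [△UEA]
3. ∠PAU = 27°  [P on ray AE]

∠PAU = 27°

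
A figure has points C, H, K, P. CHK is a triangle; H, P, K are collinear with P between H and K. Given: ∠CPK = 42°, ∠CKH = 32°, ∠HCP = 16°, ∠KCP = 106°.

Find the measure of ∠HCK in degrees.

1. ∠CPH = 138°  [linear pair at P on HK]
2. ∠CHP = 26°  [△CHP]
3. ∠CHK = 26°  [P on ray HK]
4. ∠HCK = 122°  [△CHK]

∠HCK = 122°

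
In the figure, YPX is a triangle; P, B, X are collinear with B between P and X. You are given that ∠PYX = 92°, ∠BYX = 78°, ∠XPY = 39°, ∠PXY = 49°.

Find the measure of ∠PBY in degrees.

∠PBY = 127°

1. ∠BXY = 49°  [B on ray XP]
2. ∠XBY = 53°  [△YBX]
3. ∠PBY = 127°  [linear pair at B on PX]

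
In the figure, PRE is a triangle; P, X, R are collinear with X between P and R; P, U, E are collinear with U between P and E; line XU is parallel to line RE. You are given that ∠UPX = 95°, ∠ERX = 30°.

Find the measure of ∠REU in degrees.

1. ∠EPR = 95°  [X on PR, U on PE]
2. ∠ERP = 30°  [X on ray RP]
3. ∠PER = 55°  [△PRE]
4. ∠REU = 55°  [U on ray EP]

∠REU = 55°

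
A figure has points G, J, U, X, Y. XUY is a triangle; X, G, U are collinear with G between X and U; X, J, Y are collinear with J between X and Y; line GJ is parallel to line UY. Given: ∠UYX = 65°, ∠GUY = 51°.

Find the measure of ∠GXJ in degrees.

∠GXJ = 64°

1. ∠XUY = 51°  [G on ray UX]
2. ∠UXY = 64°  [△XUY]
3. ∠GXJ = 64°  [G on XU, J on XY]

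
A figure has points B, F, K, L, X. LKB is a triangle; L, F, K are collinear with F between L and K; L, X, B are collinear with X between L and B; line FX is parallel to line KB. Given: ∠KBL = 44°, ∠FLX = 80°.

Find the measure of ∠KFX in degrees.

1. ∠FXL = 44°  [FX∥KB, corresponding at X]
2. ∠LFX = 56°  [△LFX]
3. ∠KFX = 124°  [linear pair at F on LK]

∠KFX = 124°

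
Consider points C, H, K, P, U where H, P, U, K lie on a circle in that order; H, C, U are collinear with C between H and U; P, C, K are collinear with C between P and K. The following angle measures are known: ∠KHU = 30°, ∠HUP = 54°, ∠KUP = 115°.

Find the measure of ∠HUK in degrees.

∠HUK = 61°

1. ∠HKP = 54°  [same arc HP]
2. ∠KHP = 65°  [cyclic HPUK, opposite ∠H+∠U]
3. ∠HPK = 61°  [△HPK]
4. ∠HUK = 61°  [same arc HK]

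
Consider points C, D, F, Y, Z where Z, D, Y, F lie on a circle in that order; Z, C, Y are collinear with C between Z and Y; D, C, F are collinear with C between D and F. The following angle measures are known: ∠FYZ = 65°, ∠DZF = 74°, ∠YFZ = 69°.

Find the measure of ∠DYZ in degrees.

∠DYZ = 41°

1. ∠FDZ = 65°  [same arc ZF]
2. ∠DFZ = 41°  [△ZDF]
3. ∠DYZ = 41°  [same arc ZD]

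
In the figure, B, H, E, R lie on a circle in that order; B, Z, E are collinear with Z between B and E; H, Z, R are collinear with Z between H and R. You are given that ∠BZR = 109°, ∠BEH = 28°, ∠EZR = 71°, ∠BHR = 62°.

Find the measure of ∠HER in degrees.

1. ∠BRH = 28°  [same arc BH]
2. ∠HBR = 90°  [△BHR]
3. ∠HER = 90°  [cyclic BHER, opposite ∠B+∠E]

∠HER = 90°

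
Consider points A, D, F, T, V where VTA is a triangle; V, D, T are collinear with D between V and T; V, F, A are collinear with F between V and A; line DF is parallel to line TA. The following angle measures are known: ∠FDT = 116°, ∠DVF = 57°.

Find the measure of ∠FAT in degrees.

1. ∠FDV = 64°  [linear pair at D on VT]
2. ∠DFV = 59°  [△VDF]
3. ∠AFD = 121°  [linear pair at F on VA]
4. ∠FAT = 59°  [DF∥TA, co-interior at A–F]

∠FAT = 59°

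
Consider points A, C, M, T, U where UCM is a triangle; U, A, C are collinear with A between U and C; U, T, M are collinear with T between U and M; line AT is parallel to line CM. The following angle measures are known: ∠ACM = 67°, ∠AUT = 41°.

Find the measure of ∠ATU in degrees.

1. ∠MCU = 67°  [A on ray CU]
2. ∠CUM = 41°  [A on UC, T on UM]
3. ∠CMU = 72°  [△UCM]
4. ∠ATU = 72°  [AT∥CM, corresponding at T]

∠ATU = 72°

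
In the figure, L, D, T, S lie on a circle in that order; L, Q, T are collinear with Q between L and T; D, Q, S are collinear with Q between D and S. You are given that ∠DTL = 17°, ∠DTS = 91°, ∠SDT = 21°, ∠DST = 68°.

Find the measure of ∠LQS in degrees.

∠LQS = 142°

1. ∠DSL = 17°  [same arc LD]
2. ∠SLT = 21°  [same arc TS]
3. ∠LQS = 142°  [△LQS]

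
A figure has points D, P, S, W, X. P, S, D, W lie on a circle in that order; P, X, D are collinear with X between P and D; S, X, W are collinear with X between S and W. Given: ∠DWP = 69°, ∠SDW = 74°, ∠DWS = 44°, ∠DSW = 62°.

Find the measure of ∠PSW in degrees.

1. ∠DPW = 62°  [same arc DW]
2. ∠PDW = 49°  [△PDW]
3. ∠PSW = 49°  [same arc PW]

∠PSW = 49°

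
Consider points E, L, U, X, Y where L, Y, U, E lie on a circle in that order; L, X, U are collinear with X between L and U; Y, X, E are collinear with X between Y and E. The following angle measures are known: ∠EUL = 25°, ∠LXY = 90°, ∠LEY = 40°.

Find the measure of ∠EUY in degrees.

∠EUY = 65°

1. ∠EYL = 25°  [same arc LE]
2. ∠ELY = 115°  [△LYE]
3. ∠EUY = 65°  [cyclic LYUE, opposite ∠L+∠U]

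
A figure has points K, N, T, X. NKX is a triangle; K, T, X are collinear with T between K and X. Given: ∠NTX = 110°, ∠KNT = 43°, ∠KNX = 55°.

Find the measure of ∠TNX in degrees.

∠TNX = 12°

1. ∠KTN = 70°  [linear pair at T on KX]
2. ∠NKT = 67°  [△NKT]
3. ∠NKX = 67°  [T on ray KX]
4. ∠KXN = 58°  [△NKX]
5. ∠NXT = 58°  [T on ray XK]
6. ∠TNX = 12°  [△NTX]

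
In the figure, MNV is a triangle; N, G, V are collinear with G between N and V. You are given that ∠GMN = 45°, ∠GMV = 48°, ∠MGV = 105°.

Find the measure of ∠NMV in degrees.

1. ∠GVM = 27°  [△MGV]
2. ∠MGN = 75°  [linear pair at G on NV]
3. ∠MVN = 27°  [G on ray VN]
4. ∠GNM = 60°  [△MNG]
5. ∠MNV = 60°  [G on ray NV]
6. ∠NMV = 93°  [△MNV]

∠NMV = 93°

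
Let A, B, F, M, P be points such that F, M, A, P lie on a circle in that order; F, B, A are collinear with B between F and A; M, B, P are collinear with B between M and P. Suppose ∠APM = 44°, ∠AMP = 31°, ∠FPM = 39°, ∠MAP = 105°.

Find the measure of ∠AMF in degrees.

∠AMF = 97°

1. ∠AFM = 44°  [same arc MA]
2. ∠FAM = 39°  [same arc FM]
3. ∠AMF = 97°  [△FMA]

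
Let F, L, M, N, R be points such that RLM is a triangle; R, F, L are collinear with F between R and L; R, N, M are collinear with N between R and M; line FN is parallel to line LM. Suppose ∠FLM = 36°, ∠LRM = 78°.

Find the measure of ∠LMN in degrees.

1. ∠MLR = 36°  [F on ray LR]
2. ∠LMR = 66°  [△RLM]
3. ∠LMN = 66°  [N on ray MR]

∠LMN = 66°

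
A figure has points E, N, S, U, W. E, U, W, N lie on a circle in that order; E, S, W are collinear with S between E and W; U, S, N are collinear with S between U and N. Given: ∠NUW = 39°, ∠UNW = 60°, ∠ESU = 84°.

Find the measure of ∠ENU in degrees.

1. ∠NWU = 81°  [△UWN]
2. ∠UEW = 60°  [same arc UW]
3. ∠EUN = 36°  [△ESU]
4. ∠NEU = 99°  [cyclic EUWN, opposite ∠E+∠W]
5. ∠ENU = 45°  [△EUN]

∠ENU = 45°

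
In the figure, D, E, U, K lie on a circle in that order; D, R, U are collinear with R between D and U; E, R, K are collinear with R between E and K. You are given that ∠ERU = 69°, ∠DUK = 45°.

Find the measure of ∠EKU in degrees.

1. ∠DRK = 69°  [vertical angles at R]
2. ∠KRU = 111°  [linear pair at R on DU]
3. ∠EKU = 24°  [△URK]

∠EKU = 24°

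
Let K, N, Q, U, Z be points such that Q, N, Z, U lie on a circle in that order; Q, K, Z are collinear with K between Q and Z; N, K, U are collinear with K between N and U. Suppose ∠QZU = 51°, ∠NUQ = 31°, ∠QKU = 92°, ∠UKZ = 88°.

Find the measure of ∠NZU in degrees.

1. ∠QNU = 51°  [same arc QU]
2. ∠NQU = 98°  [△QNU]
3. ∠NZU = 82°  [cyclic QNZU, opposite ∠Q+∠Z]

∠NZU = 82°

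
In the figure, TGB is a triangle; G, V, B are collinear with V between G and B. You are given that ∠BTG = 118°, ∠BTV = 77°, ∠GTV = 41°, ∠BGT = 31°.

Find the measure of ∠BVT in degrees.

∠BVT = 72°

1. ∠GBT = 31°  [△TGB]
2. ∠TBV = 31°  [V on ray BG]
3. ∠BVT = 72°  [△TVB]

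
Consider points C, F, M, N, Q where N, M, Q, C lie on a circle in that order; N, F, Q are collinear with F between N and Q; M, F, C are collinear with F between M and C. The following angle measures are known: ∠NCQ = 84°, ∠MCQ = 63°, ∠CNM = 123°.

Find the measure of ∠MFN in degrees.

∠MFN = 81°

1. ∠NMQ = 96°  [cyclic NMQC, opposite ∠M+∠C]
2. ∠MNQ = 63°  [same arc MQ]
3. ∠CQM = 57°  [cyclic NMQC, opposite ∠N+∠Q]
4. ∠MQN = 21°  [△NMQ]
5. ∠CMQ = 60°  [△MQC]
6. ∠MFQ = 99°  [△MFQ]
7. ∠MFN = 81°  [linear pair at F on NQ]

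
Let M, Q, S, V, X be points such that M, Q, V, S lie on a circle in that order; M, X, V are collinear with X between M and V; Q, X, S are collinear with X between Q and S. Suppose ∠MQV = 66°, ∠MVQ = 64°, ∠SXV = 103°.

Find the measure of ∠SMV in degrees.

1. ∠MSQ = 64°  [same arc MQ]
2. ∠MXS = 77°  [linear pair at X on MV]
3. ∠SMV = 39°  [△MXS]

∠SMV = 39°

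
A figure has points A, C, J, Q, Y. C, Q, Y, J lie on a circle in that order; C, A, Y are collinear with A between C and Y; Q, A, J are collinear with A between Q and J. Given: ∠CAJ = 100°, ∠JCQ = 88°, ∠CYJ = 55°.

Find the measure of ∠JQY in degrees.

∠JQY = 43°

1. ∠JAY = 80°  [linear pair at A on CY]
2. ∠JYQ = 92°  [cyclic CQYJ, opposite ∠C+∠Y]
3. ∠QJY = 45°  [△YAJ]
4. ∠JQY = 43°  [△QYJ]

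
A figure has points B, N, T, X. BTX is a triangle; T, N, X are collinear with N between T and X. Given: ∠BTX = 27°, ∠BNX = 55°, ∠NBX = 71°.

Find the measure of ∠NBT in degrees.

1. ∠BTN = 27°  [N on ray TX]
2. ∠BNT = 125°  [linear pair at N on TX]
3. ∠NBT = 28°  [△BTN]

∠NBT = 28°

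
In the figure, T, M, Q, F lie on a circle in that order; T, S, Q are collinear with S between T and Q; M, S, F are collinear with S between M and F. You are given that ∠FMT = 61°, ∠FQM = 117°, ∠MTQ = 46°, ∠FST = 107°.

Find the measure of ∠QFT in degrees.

∠QFT = 102°

1. ∠FQT = 61°  [same arc TF]
2. ∠FTM = 63°  [cyclic TMQF, opposite ∠T+∠Q]
3. ∠MFT = 56°  [△TMF]
4. ∠FTQ = 17°  [△TSF]
5. ∠QFT = 102°  [△TQF]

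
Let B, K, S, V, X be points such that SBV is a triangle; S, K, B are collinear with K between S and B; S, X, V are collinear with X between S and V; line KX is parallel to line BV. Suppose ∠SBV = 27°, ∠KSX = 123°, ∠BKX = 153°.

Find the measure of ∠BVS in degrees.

1. ∠SKX = 27°  [KX∥BV, corresponding at K]
2. ∠KXS = 30°  [△SKX]
3. ∠BVS = 30°  [KX∥BV, corresponding at X]

∠BVS = 30°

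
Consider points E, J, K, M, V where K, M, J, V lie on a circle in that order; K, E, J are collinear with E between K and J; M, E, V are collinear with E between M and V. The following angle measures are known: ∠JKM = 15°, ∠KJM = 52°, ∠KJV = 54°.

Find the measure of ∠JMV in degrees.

∠JMV = 59°

1. ∠JMK = 113°  [△KMJ]
2. ∠JVK = 67°  [cyclic KMJV, opposite ∠M+∠V]
3. ∠JKV = 59°  [△KJV]
4. ∠JMV = 59°  [same arc JV]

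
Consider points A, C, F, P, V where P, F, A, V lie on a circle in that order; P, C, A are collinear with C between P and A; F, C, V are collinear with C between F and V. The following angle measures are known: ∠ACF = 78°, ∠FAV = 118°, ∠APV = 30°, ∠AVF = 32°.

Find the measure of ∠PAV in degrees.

∠PAV = 46°

1. ∠PCV = 78°  [vertical angles at C]
2. ∠ACV = 102°  [linear pair at C on PA]
3. ∠PAV = 46°  [△ACV]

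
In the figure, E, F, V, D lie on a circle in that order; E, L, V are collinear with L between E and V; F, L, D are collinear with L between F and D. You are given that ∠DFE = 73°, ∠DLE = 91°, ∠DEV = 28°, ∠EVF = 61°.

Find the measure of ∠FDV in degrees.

1. ∠DVE = 73°  [same arc ED]
2. ∠DLV = 89°  [linear pair at L on EV]
3. ∠FDV = 18°  [△VLD]

∠FDV = 18°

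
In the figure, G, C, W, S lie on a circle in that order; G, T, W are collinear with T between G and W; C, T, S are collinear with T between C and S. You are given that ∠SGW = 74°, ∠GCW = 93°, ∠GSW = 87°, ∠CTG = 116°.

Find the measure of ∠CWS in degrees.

1. ∠SCW = 74°  [same arc WS]
2. ∠GWS = 19°  [△GWS]
3. ∠STW = 116°  [vertical angles at T]
4. ∠CSW = 45°  [△WTS]
5. ∠CWS = 61°  [△CWS]

∠CWS = 61°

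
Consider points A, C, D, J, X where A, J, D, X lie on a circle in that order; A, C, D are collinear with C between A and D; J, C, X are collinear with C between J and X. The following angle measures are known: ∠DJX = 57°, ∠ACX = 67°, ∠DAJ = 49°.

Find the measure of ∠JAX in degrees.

∠JAX = 106°

1. ∠DXJ = 49°  [same arc JD]
2. ∠JDX = 74°  [△JDX]
3. ∠JAX = 106°  [cyclic AJDX, opposite ∠A+∠D]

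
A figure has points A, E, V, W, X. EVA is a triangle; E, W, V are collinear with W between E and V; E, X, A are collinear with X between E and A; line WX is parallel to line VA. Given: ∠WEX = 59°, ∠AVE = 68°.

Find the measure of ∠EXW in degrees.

1. ∠AEV = 59°  [W on EV, X on EA]
2. ∠EAV = 53°  [△EVA]
3. ∠EXW = 53°  [WX∥VA, corresponding at X]

∠EXW = 53°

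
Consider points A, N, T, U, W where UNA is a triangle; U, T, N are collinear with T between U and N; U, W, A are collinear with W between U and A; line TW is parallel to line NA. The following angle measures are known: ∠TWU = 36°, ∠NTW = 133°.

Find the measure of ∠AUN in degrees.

1. ∠UTW = 47°  [linear pair at T on UN]
2. ∠TUW = 97°  [△UTW]
3. ∠AUN = 97°  [T on UN, W on UA]

∠AUN = 97°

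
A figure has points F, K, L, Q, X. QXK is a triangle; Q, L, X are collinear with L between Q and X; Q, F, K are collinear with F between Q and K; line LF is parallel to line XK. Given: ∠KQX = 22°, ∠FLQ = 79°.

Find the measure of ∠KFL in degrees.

1. ∠FQL = 22°  [L on QX, F on QK]
2. ∠LFQ = 79°  [△QLF]
3. ∠KFL = 101°  [linear pair at F on QK]

∠KFL = 101°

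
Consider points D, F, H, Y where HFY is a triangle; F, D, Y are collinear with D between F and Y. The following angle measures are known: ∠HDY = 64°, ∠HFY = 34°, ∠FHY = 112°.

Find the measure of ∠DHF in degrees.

1. ∠FDH = 116°  [linear pair at D on FY]
2. ∠DFH = 34°  [D on ray FY]
3. ∠DHF = 30°  [△HFD]

∠DHF = 30°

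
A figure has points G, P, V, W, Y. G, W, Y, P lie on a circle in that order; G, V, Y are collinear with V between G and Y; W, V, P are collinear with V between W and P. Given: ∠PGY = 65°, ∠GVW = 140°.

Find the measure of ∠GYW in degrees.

1. ∠PWY = 65°  [same arc YP]
2. ∠WVY = 40°  [linear pair at V on GY]
3. ∠GYW = 75°  [△WVY]

∠GYW = 75°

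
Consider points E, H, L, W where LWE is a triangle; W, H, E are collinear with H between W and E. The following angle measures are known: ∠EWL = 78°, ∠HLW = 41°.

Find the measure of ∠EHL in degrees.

∠EHL = 119°

1. ∠HWL = 78°  [H on ray WE]
2. ∠LHW = 61°  [△LWH]
3. ∠EHL = 119°  [linear pair at H on WE]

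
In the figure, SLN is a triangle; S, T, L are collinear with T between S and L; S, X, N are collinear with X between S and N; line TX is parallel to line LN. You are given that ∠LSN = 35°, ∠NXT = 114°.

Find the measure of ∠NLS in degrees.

∠NLS = 79°

1. ∠TSX = 35°  [T on SL, X on SN]
2. ∠SXT = 66°  [linear pair at X on SN]
3. ∠STX = 79°  [△STX]
4. ∠NLS = 79°  [TX∥LN, corresponding at T]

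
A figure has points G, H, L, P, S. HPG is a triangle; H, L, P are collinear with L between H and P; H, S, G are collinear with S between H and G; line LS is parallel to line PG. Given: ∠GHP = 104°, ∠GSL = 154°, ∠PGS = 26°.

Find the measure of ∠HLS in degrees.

1. ∠LHS = 104°  [L on HP, S on HG]
2. ∠HSL = 26°  [linear pair at S on HG]
3. ∠HLS = 50°  [△HLS]

∠HLS = 50°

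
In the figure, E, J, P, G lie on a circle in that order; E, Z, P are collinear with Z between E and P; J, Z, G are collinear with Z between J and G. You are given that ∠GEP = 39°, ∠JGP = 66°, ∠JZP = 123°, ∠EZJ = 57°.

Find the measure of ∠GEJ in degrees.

1. ∠GJP = 39°  [same arc PG]
2. ∠GPJ = 75°  [△JPG]
3. ∠GEJ = 105°  [cyclic EJPG, opposite ∠E+∠P]

∠GEJ = 105°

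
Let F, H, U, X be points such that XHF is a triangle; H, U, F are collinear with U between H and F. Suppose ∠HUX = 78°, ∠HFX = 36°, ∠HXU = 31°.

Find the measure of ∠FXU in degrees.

1. ∠FUX = 102°  [linear pair at U on HF]
2. ∠UFX = 36°  [U on ray FH]
3. ∠FXU = 42°  [△XUF]

∠FXU = 42°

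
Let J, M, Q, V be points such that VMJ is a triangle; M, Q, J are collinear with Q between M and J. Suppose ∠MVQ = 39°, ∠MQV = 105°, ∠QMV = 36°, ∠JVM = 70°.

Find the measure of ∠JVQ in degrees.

1. ∠JQV = 75°  [linear pair at Q on MJ]
2. ∠JMV = 36°  [Q on ray MJ]
3. ∠MJV = 74°  [△VMJ]
4. ∠QJV = 74°  [Q on ray JM]
5. ∠JVQ = 31°  [△VQJ]

∠JVQ = 31°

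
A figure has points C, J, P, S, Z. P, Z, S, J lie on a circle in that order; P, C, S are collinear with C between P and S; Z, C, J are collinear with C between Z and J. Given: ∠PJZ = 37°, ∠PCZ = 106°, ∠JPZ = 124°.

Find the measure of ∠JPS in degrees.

1. ∠PSZ = 37°  [same arc PZ]
2. ∠SCZ = 74°  [linear pair at C on PS]
3. ∠JZS = 69°  [△ZCS]
4. ∠JPS = 69°  [same arc SJ]

∠JPS = 69°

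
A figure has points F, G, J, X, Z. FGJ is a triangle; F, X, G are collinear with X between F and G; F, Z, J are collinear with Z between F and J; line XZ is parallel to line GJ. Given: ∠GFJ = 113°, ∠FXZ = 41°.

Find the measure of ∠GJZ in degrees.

∠GJZ = 26°

1. ∠XFZ = 113°  [X on FG, Z on FJ]
2. ∠FZX = 26°  [△FXZ]
3. ∠JZX = 154°  [linear pair at Z on FJ]
4. ∠GJZ = 26°  [XZ∥GJ, co-interior at J–Z]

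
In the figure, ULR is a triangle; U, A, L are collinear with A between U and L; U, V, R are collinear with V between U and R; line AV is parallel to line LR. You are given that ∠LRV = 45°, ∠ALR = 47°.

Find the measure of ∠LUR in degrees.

∠LUR = 88°

1. ∠LRU = 45°  [V on ray RU]
2. ∠RLU = 47°  [A on ray LU]
3. ∠LUR = 88°  [△ULR]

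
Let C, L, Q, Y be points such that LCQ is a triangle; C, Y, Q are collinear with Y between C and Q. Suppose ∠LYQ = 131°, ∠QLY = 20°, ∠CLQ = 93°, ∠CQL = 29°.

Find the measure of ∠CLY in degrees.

1. ∠CYL = 49°  [linear pair at Y on CQ]
2. ∠LCQ = 58°  [△LCQ]
3. ∠LCY = 58°  [Y on ray CQ]
4. ∠CLY = 73°  [△LCY]

∠CLY = 73°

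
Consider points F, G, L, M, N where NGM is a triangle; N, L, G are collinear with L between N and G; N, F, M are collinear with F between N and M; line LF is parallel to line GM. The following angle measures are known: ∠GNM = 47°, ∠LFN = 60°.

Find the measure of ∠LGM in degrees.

∠LGM = 73°

1. ∠FNL = 47°  [L on NG, F on NM]
2. ∠FLN = 73°  [△NLF]
3. ∠FLG = 107°  [linear pair at L on NG]
4. ∠LGM = 73°  [LF∥GM, co-interior at G–L]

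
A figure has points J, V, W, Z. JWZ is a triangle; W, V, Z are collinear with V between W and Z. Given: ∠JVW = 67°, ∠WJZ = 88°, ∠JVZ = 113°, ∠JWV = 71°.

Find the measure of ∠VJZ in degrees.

1. ∠JWZ = 71°  [V on ray WZ]
2. ∠JZW = 21°  [△JWZ]
3. ∠JZV = 21°  [V on ray ZW]
4. ∠VJZ = 46°  [△JVZ]

∠VJZ = 46°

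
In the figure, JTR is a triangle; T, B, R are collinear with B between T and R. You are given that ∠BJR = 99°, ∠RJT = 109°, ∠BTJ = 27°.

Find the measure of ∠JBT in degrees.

1. ∠JTR = 27°  [B on ray TR]
2. ∠JRT = 44°  [△JTR]
3. ∠BRJ = 44°  [B on ray RT]
4. ∠JBR = 37°  [△JBR]
5. ∠JBT = 143°  [linear pair at B on TR]

∠JBT = 143°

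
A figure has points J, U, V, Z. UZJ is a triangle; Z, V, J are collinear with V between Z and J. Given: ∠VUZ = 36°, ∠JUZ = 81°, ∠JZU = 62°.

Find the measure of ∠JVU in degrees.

1. ∠UZV = 62°  [V on ray ZJ]
2. ∠UVZ = 82°  [△UZV]
3. ∠JVU = 98°  [linear pair at V on ZJ]

∠JVU = 98°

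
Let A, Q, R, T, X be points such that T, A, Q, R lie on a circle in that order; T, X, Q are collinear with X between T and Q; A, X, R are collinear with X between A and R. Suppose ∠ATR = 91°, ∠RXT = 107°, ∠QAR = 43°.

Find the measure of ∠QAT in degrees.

1. ∠AQR = 89°  [cyclic TAQR, opposite ∠T+∠Q]
2. ∠AXQ = 107°  [vertical angles at X]
3. ∠ARQ = 48°  [△AQR]
4. ∠AQT = 30°  [△AXQ]
5. ∠ATQ = 48°  [same arc AQ]
6. ∠QAT = 102°  [△TAQ]

∠QAT = 102°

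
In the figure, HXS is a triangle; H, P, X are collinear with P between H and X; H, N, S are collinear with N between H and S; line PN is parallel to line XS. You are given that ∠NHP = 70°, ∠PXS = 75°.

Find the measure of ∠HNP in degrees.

1. ∠SHX = 70°  [P on HX, N on HS]
2. ∠HXS = 75°  [P on ray XH]
3. ∠HSX = 35°  [△HXS]
4. ∠HNP = 35°  [PN∥XS, corresponding at N]

∠HNP = 35°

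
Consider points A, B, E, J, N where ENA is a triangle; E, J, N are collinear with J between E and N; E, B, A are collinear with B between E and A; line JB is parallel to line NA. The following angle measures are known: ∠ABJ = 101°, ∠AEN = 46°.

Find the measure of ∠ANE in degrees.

∠ANE = 55°

1. ∠EBJ = 79°  [linear pair at B on EA]
2. ∠BEJ = 46°  [J on EN, B on EA]
3. ∠BJE = 55°  [△EJB]
4. ∠ANE = 55°  [JB∥NA, corresponding at J]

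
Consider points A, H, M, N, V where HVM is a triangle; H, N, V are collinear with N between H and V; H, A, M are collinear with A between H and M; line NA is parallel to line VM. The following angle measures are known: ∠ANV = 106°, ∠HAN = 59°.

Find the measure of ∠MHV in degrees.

∠MHV = 47°

1. ∠ANH = 74°  [linear pair at N on HV]
2. ∠AHN = 47°  [△HNA]
3. ∠MHV = 47°  [N on HV, A on HM]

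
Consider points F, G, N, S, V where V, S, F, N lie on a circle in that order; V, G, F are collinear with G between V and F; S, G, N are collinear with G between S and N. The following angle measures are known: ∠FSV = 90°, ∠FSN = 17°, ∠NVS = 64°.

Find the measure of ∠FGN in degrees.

1. ∠FNV = 90°  [cyclic VSFN, opposite ∠S+∠N]
2. ∠FVN = 17°  [same arc FN]
3. ∠NFS = 116°  [cyclic VSFN, opposite ∠V+∠F]
4. ∠NFV = 73°  [△VFN]
5. ∠FNS = 47°  [△SFN]
6. ∠FGN = 60°  [△FGN]

∠FGN = 60°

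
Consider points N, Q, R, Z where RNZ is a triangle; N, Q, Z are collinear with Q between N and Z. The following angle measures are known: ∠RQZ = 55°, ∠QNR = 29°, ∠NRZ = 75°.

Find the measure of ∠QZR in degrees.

1. ∠RNZ = 29°  [Q on ray NZ]
2. ∠NZR = 76°  [△RNZ]
3. ∠QZR = 76°  [Q on ray ZN]

∠QZR = 76°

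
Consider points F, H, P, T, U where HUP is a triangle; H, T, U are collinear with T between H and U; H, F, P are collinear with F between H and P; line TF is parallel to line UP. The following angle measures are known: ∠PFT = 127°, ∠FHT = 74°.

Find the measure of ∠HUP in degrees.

1. ∠HFT = 53°  [linear pair at F on HP]
2. ∠FTH = 53°  [△HTF]
3. ∠HUP = 53°  [TF∥UP, corresponding at T]

∠HUP = 53°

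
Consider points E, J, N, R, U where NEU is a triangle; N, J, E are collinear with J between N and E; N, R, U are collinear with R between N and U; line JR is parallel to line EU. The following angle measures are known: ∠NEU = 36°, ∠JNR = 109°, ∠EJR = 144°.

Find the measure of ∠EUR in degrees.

1. ∠NJR = 36°  [JR∥EU, corresponding at J]
2. ∠JRN = 35°  [△NJR]
3. ∠JRU = 145°  [linear pair at R on NU]
4. ∠EUR = 35°  [JR∥EU, co-interior at U–R]

∠EUR = 35°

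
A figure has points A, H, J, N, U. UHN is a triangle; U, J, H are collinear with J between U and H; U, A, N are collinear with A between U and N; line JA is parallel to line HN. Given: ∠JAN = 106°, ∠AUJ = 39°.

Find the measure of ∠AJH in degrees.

∠AJH = 113°

1. ∠JAU = 74°  [linear pair at A on UN]
2. ∠AJU = 67°  [△UJA]
3. ∠AJH = 113°  [linear pair at J on UH]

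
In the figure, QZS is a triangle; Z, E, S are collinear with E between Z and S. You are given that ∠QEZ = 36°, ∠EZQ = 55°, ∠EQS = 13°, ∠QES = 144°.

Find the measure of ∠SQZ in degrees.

1. ∠QZS = 55°  [E on ray ZS]
2. ∠ESQ = 23°  [△QES]
3. ∠QSZ = 23°  [E on ray SZ]
4. ∠SQZ = 102°  [△QZS]

∠SQZ = 102°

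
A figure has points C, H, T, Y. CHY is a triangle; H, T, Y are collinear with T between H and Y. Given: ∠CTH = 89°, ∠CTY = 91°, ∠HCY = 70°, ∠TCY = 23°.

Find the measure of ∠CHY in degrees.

1. ∠CYT = 66°  [△CTY]
2. ∠CYH = 66°  [T on ray YH]
3. ∠CHY = 44°  [△CHY]

∠CHY = 44°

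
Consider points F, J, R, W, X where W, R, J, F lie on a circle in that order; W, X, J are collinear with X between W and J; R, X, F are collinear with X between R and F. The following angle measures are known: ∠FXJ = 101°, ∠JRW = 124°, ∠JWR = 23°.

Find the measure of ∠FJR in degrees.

1. ∠RXW = 101°  [vertical angles at X]
2. ∠RJW = 33°  [△WRJ]
3. ∠JFR = 23°  [same arc RJ]
4. ∠JXR = 79°  [linear pair at X on WJ]
5. ∠FRJ = 68°  [△RXJ]
6. ∠FJR = 89°  [△RJF]

∠FJR = 89°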